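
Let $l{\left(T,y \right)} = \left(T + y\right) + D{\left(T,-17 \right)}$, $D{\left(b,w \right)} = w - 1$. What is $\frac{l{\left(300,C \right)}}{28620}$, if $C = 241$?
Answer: $\frac{523}{28620} \approx 0.018274$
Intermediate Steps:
$D{\left(b,w \right)} = -1 + w$
$l{\left(T,y \right)} = -18 + T + y$ ($l{\left(T,y \right)} = \left(T + y\right) - 18 = -18 + T + y$)
$\frac{l{\left(300,C \right)}}{28620} = \frac{-18 + 300 + 241}{28620} = 523 \cdot \frac{1}{28620} = \frac{523}{28620}$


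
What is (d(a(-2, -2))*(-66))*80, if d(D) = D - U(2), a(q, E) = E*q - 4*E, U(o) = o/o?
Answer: -58080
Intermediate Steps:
U(o) = 1
a(q, E) = -4*E + E*q
d(D) = -1 + D (d(D) = D - 1*1 = D - 1 = -1 + D)
(d(a(-2, -2))*(-66))*80 = ((-1 - 2*(-4 - 2))*(-66))*80 = ((-1 - 2*(-6))*(-66))*80 = ((-1 + 12)*(-66))*80 = (11*(-66))*80 = -726*80 = -58080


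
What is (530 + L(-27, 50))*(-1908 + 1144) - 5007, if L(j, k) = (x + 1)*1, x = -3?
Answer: -408399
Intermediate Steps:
L(j, k) = -2 (L(j, k) = (-3 + 1)*1 = -2*1 = -2)
(530 + L(-27, 50))*(-1908 + 1144) - 5007 = (530 - 2)*(-1908 + 1144) - 5007 = 528*(-764) - 5007 = -403392 - 5007 = -408399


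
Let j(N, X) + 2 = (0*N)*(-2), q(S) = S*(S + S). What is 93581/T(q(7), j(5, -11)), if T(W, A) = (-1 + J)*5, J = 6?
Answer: 93581/25 ≈ 3743.2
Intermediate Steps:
q(S) = 2*S² (q(S) = S*(2*S) = 2*S²)
j(N, X) = -2 (j(N, X) = -2 + (0*N)*(-2) = -2 + 0*(-2) = -2 + 0 = -2)
T(W, A) = 25 (T(W, A) = (-1 + 6)*5 = 5*5 = 25)
93581/T(q(7), j(5, -11)) = 93581/25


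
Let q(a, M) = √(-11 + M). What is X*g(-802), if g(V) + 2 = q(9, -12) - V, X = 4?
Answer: 3200 + 4*I*√23 ≈ 3200.0 + 19.183*I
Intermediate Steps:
g(V) = -2 - V + I*√23 (g(V) = -2 + (√(-11 - 12) - V) = -2 + (√(-23) - V) = -2 + (I*√23 - V) = -2 + (-V + I*√23) = -2 - V + I*√23)
X*g(-802) = 4*(-2 - 1*(-802) + I*√23) = 4*(-2 + 802 + I*√23) = 4*(800 + I*√23) = 3200 + 4*I*√23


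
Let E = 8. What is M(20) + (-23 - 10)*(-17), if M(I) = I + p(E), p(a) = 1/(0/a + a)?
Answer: 4649/8 ≈ 581.13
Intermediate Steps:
p(a) = 1/a (p(a) = 1/(0 + a) = 1/a)
M(I) = ⅛ + I (M(I) = I + 1/8 = I + ⅛ = ⅛ + I)
M(20) + (-23 - 10)*(-17) = (⅛ + 20) + (-23 - 10)*(-17) = 161/8 - 33*(-17) = 161/8 + 561 = 4649/8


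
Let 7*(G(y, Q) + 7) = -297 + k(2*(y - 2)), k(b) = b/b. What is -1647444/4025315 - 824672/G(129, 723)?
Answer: 98878228228/5909505 ≈ 16732.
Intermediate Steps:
k(b) = 1
G(y, Q) = -345/7 (G(y, Q) = -7 + (-297 + 1)/7 = -7 + (⅐)*(-296) = -7 - 296/7 = -345/7)
-1647444/4025315 - 824672/G(129, 723) = -1647444/4025315 - 824672/(-345/7) = -1647444*1/4025315 - 824672*(-7/345) = -35052/85645 + 5772704/345 = 98878228228/5909505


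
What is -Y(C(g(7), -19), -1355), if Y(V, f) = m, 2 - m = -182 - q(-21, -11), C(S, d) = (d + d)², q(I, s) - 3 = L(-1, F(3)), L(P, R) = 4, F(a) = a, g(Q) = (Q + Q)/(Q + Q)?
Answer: -191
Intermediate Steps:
g(Q) = 1 (g(Q) = (2*Q)/((2*Q)) = (2*Q)*(1/(2*Q)) = 1)
q(I, s) = 7 (q(I, s) = 3 + 4 = 7)
C(S, d) = 4*d² (C(S, d) = (2*d)² = 4*d²)
m = 191 (m = 2 - (-182 - 1*7) = 2 - (-182 - 7) = 2 - 1*(-189) = 2 + 189 = 191)
Y(V, f) = 191
-Y(C(g(7), -19), -1355) = -1*191 = -191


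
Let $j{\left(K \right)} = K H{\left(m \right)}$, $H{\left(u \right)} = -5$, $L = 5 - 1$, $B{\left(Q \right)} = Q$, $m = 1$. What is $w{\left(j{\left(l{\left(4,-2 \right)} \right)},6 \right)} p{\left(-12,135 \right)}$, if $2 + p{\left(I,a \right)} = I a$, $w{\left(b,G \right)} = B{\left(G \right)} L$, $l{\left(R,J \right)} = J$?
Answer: $-38928$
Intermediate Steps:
$L = 4$
$j{\left(K \right)} = - 5 K$ ($j{\left(K \right)} = K \left(-5\right) = - 5 K$)
$w{\left(b,G \right)} = 4 G$ ($w{\left(b,G \right)} = G 4 = 4 G$)
$p{\left(I,a \right)} = -2 + I a$
$w{\left(j{\left(l{\left(4,-2 \right)} \right)},6 \right)} p{\left(-12,135 \right)} = 4 \cdot 6 \left(-2 - 1620\right) = 24 \left(-2 - 1620\right) = 24 \left(-1622\right) = -38928$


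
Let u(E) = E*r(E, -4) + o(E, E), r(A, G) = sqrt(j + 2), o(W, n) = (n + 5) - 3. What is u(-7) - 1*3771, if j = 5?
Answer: -3776 - 7*sqrt(7) ≈ -3794.5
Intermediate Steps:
o(W, n) = 2 + n (o(W, n) = (5 + n) - 3 = 2 + n)
r(A, G) = sqrt(7) (r(A, G) = sqrt(5 + 2) = sqrt(7))
u(E) = 2 + E + E*sqrt(7) (u(E) = E*sqrt(7) + (2 + E) = 2 + E + E*sqrt(7))
u(-7) - 1*3771 = (2 - 7 - 7*sqrt(7)) - 1*3771 = (-5 - 7*sqrt(7)) - 3771 = -3776 - 7*sqrt(7)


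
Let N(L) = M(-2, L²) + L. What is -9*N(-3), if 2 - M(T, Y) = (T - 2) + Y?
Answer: 54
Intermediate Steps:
M(T, Y) = 4 - T - Y (M(T, Y) = 2 - ((T - 2) + Y) = 2 - ((-2 + T) + Y) = 2 - (-2 + T + Y) = 2 + (2 - T - Y) = 4 - T - Y)
N(L) = 6 + L - L² (N(L) = (4 - 1*(-2) - L²) + L = (4 + 2 - L²) + L = (6 - L²) + L = 6 + L - L²)
-9*N(-3) = -9*(6 - 3 - 1*(-3)²) = -9*(6 - 3 - 1*9) = -9*(6 - 3 - 9) = -9*(-6) = 54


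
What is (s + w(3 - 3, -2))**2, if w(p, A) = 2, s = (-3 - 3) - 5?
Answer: 81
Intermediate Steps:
s = -11 (s = -6 - 5 = -11)
(s + w(3 - 3, -2))**2 = (-11 + 2)**2 = (-9)**2 = 81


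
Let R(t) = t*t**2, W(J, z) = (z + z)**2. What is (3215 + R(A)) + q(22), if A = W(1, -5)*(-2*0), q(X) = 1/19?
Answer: 61086/19 ≈ 3215.1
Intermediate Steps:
W(J, z) = 4*z**2 (W(J, z) = (2*z)**2 = 4*z**2)
q(X) = 1/19
A = 0 (A = (4*(-5)**2)*(-2*0) = (4*25)*0 = 100*0 = 0)
R(t) = t**3
(3215 + R(A)) + q(22) = (3215 + 0**3) + 1/19 = (3215 + 0) + 1/19 = 3215 + 1/19 = 61086/19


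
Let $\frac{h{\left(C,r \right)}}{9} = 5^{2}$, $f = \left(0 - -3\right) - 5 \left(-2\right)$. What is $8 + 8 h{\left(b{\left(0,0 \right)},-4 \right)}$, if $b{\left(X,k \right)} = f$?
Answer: $1808$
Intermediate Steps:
$f = 13$ ($f = \left(0 + 3\right) - -10 = 3 + 10 = 13$)
$b{\left(X,k \right)} = 13$
$h{\left(C,r \right)} = 225$ ($h{\left(C,r \right)} = 9 \cdot 5^{2} = 9 \cdot 25 = 225$)
$8 + 8 h{\left(b{\left(0,0 \right)},-4 \right)} = 8 + 8 \cdot 225 = 8 + 1800 = 1808$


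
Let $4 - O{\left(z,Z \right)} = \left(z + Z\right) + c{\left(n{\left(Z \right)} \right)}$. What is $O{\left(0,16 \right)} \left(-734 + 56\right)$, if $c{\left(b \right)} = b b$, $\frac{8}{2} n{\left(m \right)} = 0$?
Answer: $8136$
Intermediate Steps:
$n{\left(m \right)} = 0$ ($n{\left(m \right)} = \frac{1}{4} \cdot 0 = 0$)
$c{\left(b \right)} = b^{2}$
$O{\left(z,Z \right)} = 4 - Z - z$ ($O{\left(z,Z \right)} = 4 - \left(\left(z + Z\right) + 0^{2}\right) = 4 - \left(\left(Z + z\right) + 0\right) = 4 - \left(Z + z\right) = 4 - Z - z$)
$O{\left(0,16 \right)} \left(-734 + 56\right) = \left(4 - 16 - 0\right) \left(-734 + 56\right) = \left(4 - 16 + 0\right) \left(-678\right) = \left(-12\right) \left(-678\right) = 8136$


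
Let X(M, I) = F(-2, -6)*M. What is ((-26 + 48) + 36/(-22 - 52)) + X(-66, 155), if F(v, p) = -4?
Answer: 10564/37 ≈ 285.51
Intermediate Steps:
X(M, I) = -4*M
((-26 + 48) + 36/(-22 - 52)) + X(-66, 155) = ((-26 + 48) + 36/(-22 - 52)) - 4*(-66) = (22 + 36/(-74)) + 264 = (22 - 1/74*36) + 264 = (22 - 18/37) + 264 = 796/37 + 264 = 10564/37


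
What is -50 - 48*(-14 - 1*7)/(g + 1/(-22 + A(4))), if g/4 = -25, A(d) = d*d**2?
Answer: -252286/4199 ≈ -60.082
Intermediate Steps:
A(d) = d**3
g = -100 (g = 4*(-25) = -100)
-50 - 48*(-14 - 1*7)/(g + 1/(-22 + A(4))) = -50 - 48*(-14 - 1*7)/(-100 + 1/(-22 + 4**3)) = -50 - 48*(-14 - 7)/(-100 + 1/(-22 + 64)) = -50 - (-1008)/(-100 + 1/42) = -50 - (-1008)/(-4199/42) = -50 - (-1008)*(-42)/4199 = -50 - 48*882/4199 = -50 - 42336/4199 = -252286/4199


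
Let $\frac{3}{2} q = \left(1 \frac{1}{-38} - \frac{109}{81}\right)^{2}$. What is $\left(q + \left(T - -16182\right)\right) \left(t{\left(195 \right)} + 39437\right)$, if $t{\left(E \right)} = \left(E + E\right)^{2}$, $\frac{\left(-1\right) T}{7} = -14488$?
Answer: $\frac{320100049327921349}{14211126} \approx 2.2525 \cdot 10^{10}$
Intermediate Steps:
$T = 101416$ ($T = \left(-7\right) \left(-14488\right) = 101416$)
$t{\left(E \right)} = 4 E^{2}$ ($t{\left(E \right)} = \left(2 E\right)^{2} = 4 E^{2}$)
$q = \frac{17833729}{14211126}$ ($q = \frac{2 \left(1 \frac{1}{-38} - \frac{109}{81}\right)^{2}}{3} = \frac{2 \left(1 \left(- \frac{1}{38}\right) - \frac{109}{81}\right)^{2}}{3} = \frac{2 \left(- \frac{1}{38} - \frac{109}{81}\right)^{2}}{3} = \frac{2 \left(- \frac{4223}{3078}\right)^{2}}{3} = \frac{2}{3} \cdot \frac{17833729}{9474084} = \frac{17833729}{14211126} \approx 1.2549$)
$\left(q + \left(T - -16182\right)\right) \left(t{\left(195 \right)} + 39437\right) = \left(\frac{17833729}{14211126} + \left(101416 - -16182\right)\right) \left(4 \cdot 195^{2} + 39437\right) = \left(\frac{17833729}{14211126} + \left(101416 + 16182\right)\right) \left(4 \cdot 38025 + 39437\right) = \left(\frac{17833729}{14211126} + 117598\right) \left(152100 + 39437\right) = \frac{1671217829077}{14211126} \cdot 191537 = \frac{320100049327921349}{14211126}$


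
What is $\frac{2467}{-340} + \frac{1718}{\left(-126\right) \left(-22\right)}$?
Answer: $- \frac{1563601}{235620} \approx -6.6361$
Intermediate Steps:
$\frac{2467}{-340} + \frac{1718}{\left(-126\right) \left(-22\right)} = 2467 \left(- \frac{1}{340}\right) + \frac{1718}{2772} = - \frac{2467}{340} + 1718 \cdot \frac{1}{2772} = - \frac{2467}{340} + \frac{859}{1386} = - \frac{1563601}{235620}$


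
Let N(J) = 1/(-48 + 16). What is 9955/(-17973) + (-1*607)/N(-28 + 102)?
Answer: 349097597/17973 ≈ 19423.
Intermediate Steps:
N(J) = -1/32 (N(J) = 1/(-32) = -1/32)
9955/(-17973) + (-1*607)/N(-28 + 102) = 9955/(-17973) + (-1*607)/(-1/32) = 9955*(-1/17973) - 607*(-32) = -9955/17973 + 19424 = 349097597/17973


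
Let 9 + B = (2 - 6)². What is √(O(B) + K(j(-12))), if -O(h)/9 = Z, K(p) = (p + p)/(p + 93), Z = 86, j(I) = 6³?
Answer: 3*I*√910726/103 ≈ 27.796*I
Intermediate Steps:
j(I) = 216
K(p) = 2*p/(93 + p) (K(p) = (2*p)/(93 + p) = 2*p/(93 + p))
B = 7 (B = -9 + (2 - 6)² = -9 + (-4)² = -9 + 16 = 7)
O(h) = -774 (O(h) = -9*86 = -774)
√(O(B) + K(j(-12))) = √(-774 + 2*216/(93 + 216)) = √(-774 + 2*216/309) = √(-774 + 2*216*(1/309)) = √(-774 + 144/103) = √(-79578/103) = 3*I*√910726/103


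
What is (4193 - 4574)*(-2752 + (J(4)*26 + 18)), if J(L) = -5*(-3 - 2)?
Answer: 794004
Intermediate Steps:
J(L) = 25 (J(L) = -5*(-5) = 25)
(4193 - 4574)*(-2752 + (J(4)*26 + 18)) = (4193 - 4574)*(-2752 + (25*26 + 18)) = -381*(-2752 + (650 + 18)) = -381*(-2752 + 668) = -381*(-2084) = 794004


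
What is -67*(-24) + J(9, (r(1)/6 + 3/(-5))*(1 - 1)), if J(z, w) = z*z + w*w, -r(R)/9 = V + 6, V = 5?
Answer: 1689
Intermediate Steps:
r(R) = -99 (r(R) = -9*(5 + 6) = -9*11 = -99)
J(z, w) = w² + z² (J(z, w) = z² + w² = w² + z²)
-67*(-24) + J(9, (r(1)/6 + 3/(-5))*(1 - 1)) = -67*(-24) + (((-99/6 + 3/(-5))*(1 - 1))² + 9²) = 1608 + (((-99*⅙ + 3*(-⅕))*0)² + 81) = 1608 + (((-33/2 - ⅗)*0)² + 81) = 1608 + ((-171/10*0)² + 81) = 1608 + (0² + 81) = 1608 + (0 + 81) = 1608 + 81 = 1689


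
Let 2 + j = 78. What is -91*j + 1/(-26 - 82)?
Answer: -746929/108 ≈ -6916.0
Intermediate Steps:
j = 76 (j = -2 + 78 = 76)
-91*j + 1/(-26 - 82) = -91*76 + 1/(-26 - 82) = -6916 + 1/(-108) = -6916 - 1/108 = -746929/108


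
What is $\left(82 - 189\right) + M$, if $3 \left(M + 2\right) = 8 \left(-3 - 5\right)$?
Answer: $- \frac{391}{3} \approx -130.33$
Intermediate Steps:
$M = - \frac{70}{3}$ ($M = -2 + \frac{8 \left(-3 - 5\right)}{3} = -2 + \frac{8 \left(-8\right)}{3} = -2 + \frac{1}{3} \left(-64\right) = -2 - \frac{64}{3} = - \frac{70}{3} \approx -23.333$)
$\left(82 - 189\right) + M = \left(82 - 189\right) - \frac{70}{3} = -107 - \frac{70}{3} = - \frac{391}{3}$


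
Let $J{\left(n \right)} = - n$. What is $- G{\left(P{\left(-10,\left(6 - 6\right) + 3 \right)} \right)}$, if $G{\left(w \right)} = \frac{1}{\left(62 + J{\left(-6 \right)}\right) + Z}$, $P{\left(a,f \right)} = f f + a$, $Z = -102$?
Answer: $\frac{1}{34} \approx 0.029412$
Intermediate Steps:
$P{\left(a,f \right)} = a + f^{2}$ ($P{\left(a,f \right)} = f^{2} + a = a + f^{2}$)
$G{\left(w \right)} = - \frac{1}{34}$ ($G{\left(w \right)} = \frac{1}{\left(62 - -6\right) - 102} = \frac{1}{\left(62 + 6\right) - 102} = \frac{1}{68 - 102} = \frac{1}{-34} = - \frac{1}{34}$)
$- G{\left(P{\left(-10,\left(6 - 6\right) + 3 \right)} \right)} = \left(-1\right) \left(- \frac{1}{34}\right) = \frac{1}{34}$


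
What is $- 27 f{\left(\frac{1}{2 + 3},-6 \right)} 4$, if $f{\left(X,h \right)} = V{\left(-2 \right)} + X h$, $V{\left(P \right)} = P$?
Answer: $\frac{1728}{5} \approx 345.6$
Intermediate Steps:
$f{\left(X,h \right)} = -2 + X h$
$- 27 f{\left(\frac{1}{2 + 3},-6 \right)} 4 = - 27 \left(-2 + \frac{1}{2 + 3} \left(-6\right)\right) 4 = - 27 \left(-2 + \frac{1}{5} \left(-6\right)\right) 4 = - 27 \left(-2 - \frac{6}{5}\right) 4 = \left(-27\right) \left(- \frac{16}{5}\right) 4 = \frac{432}{5} \cdot 4 = \frac{1728}{5}$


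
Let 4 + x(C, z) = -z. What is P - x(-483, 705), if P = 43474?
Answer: 44183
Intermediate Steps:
x(C, z) = -4 - z
P - x(-483, 705) = 43474 - (-4 - 1*705) = 43474 - (-4 - 705) = 43474 - 1*(-709) = 43474 + 709 = 44183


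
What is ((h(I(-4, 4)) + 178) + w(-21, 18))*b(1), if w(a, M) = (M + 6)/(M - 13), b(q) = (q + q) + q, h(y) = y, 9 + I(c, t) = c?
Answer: 2547/5 ≈ 509.40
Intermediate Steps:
I(c, t) = -9 + c
b(q) = 3*q (b(q) = 2*q + q = 3*q)
w(a, M) = (6 + M)/(-13 + M)
((h(I(-4, 4)) + 178) + w(-21, 18))*b(1) = (((-9 - 4) + 178) + (6 + 18)/(-13 + 18))*(3*1) = ((-13 + 178) + 24/5)*3 = (165 + (⅕)*24)*3 = (165 + 24/5)*3 = (849/5)*3 = 2547/5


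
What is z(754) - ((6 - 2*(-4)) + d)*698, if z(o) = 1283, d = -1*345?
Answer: 232321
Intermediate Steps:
d = -345
z(754) - ((6 - 2*(-4)) + d)*698 = 1283 - ((6 - 2*(-4)) - 345)*698 = 1283 - ((6 + 8) - 345)*698 = 1283 - (14 - 345)*698 = 1283 - (-331)*698 = 1283 - 1*(-231038) = 1283 + 231038 = 232321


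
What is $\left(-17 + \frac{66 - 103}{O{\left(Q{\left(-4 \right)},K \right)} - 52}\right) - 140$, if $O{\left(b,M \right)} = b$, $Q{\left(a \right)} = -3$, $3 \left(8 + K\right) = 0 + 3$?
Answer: $- \frac{8598}{55} \approx -156.33$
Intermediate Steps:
$K = -7$ ($K = -8 + \frac{0 + 3}{3} = -8 + \frac{1}{3} \cdot 3 = -8 + 1 = -7$)
$\left(-17 + \frac{66 - 103}{O{\left(Q{\left(-4 \right)},K \right)} - 52}\right) - 140 = \left(-17 + \frac{66 - 103}{-3 - 52}\right) - 140 = \left(-17 - \frac{37}{-55}\right) - 140 = \left(-17 - - \frac{37}{55}\right) - 140 = \left(-17 + \frac{37}{55}\right) - 140 = - \frac{898}{55} - 140 = - \frac{8598}{55}$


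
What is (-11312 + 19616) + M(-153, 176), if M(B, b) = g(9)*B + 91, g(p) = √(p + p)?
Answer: 8395 - 459*√2 ≈ 7745.9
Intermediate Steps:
g(p) = √2*√p (g(p) = √(2*p) = √2*√p)
M(B, b) = 91 + 3*B*√2 (M(B, b) = (√2*√9)*B + 91 = (√2*3)*B + 91 = (3*√2)*B + 91 = 3*B*√2 + 91 = 91 + 3*B*√2)
(-11312 + 19616) + M(-153, 176) = (-11312 + 19616) + (91 + 3*(-153)*√2) = 8304 + (91 - 459*√2) = 8395 - 459*√2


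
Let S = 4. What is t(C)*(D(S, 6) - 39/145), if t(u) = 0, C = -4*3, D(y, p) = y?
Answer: 0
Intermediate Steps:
C = -12
t(C)*(D(S, 6) - 39/145) = 0*(4 - 39/145) = 0*(541/145) = 0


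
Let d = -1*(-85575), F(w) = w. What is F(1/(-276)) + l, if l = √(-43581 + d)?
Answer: -1/276 + 3*√4666 ≈ 204.92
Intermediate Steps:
d = 85575
l = 3*√4666 (l = √(-43581 + 85575) = √41994 = 3*√4666 ≈ 204.92)
F(1/(-276)) + l = 1/(-276) + 3*√4666 = -1/276 + 3*√4666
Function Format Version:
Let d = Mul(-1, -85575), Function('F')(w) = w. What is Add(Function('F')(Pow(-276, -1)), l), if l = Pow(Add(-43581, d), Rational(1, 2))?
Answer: Add(Rational(-1, 276), Mul(3, Pow(4666, Rational(1, 2)))) ≈ 204.92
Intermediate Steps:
d = 85575
l = Mul(3, Pow(4666, Rational(1, 2))) (l = Pow(Add(-43581, 85575), Rational(1, 2)) = Pow(41994, Rational(1, 2)) = Mul(3, Pow(4666, Rational(1, 2))) ≈ 204.92)
Add(Function('F')(Pow(-276, -1)), l) = Add(Pow(-276, -1), Mul(3, Pow(4666, Rational(1, 2)))) = Add(Rational(-1, 276), Mul(3, Pow(4666, Rational(1, 2))))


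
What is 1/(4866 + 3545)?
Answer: 1/8411 ≈ 0.00011889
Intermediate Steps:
1/(4866 + 3545) = 1/8411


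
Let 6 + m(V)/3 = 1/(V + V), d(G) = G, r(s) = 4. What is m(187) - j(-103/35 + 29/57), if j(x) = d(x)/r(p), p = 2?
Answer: -12970319/746130 ≈ -17.383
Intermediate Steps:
m(V) = -18 + 3/(2*V) (m(V) = -18 + 3/(V + V) = -18 + 3/((2*V)) = -18 + 3*(1/(2*V)) = -18 + 3/(2*V))
j(x) = x/4
m(187) - j(-103/35 + 29/57) = (-18 + (3/2)/187) - (-103/35 + 29/57)/4 = (-18 + (3/2)*(1/187)) - (-103*1/35 + 29*(1/57))/4 = (-18 + 3/374) - (-103/35 + 29/57)/4 = -6729/374 - (-4856)/(4*1995) = -6729/374 - 1*(-1214/1995) = -6729/374 + 1214/1995 = -12970319/746130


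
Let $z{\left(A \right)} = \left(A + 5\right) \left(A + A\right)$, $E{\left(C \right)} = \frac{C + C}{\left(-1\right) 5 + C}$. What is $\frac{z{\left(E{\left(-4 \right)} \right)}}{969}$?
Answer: $\frac{848}{78489} \approx 0.010804$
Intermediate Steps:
$E{\left(C \right)} = \frac{2 C}{-5 + C}$
$z{\left(A \right)} = 2 A \left(5 + A\right)$ ($z{\left(A \right)} = \left(5 + A\right) 2 A = 2 A \left(5 + A\right)$)
$\frac{z{\left(E{\left(-4 \right)} \right)}}{969} = \frac{2 \cdot 2 \left(-4\right) \frac{1}{-5 - 4} \left(5 + 2 \left(-4\right) \frac{1}{-5 - 4}\right)}{969} = 2 \cdot 2 \left(-4\right) \frac{1}{-9} \left(5 + 2 \left(-4\right) \frac{1}{-9}\right) \frac{1}{969} = 2 \cdot 2 \left(-4\right) \left(- \frac{1}{9}\right) \left(5 + 2 \left(-4\right) \left(- \frac{1}{9}\right)\right) \frac{1}{969} = 2 \cdot \frac{8}{9} \left(5 + \frac{8}{9}\right) \frac{1}{969} = 2 \cdot \frac{8}{9} \cdot \frac{53}{9} \cdot \frac{1}{969} = \frac{848}{81} \cdot \frac{1}{969} = \frac{848}{78489}$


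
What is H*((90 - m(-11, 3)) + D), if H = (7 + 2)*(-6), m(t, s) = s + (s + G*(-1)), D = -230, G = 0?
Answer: 7884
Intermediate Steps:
m(t, s) = 2*s (m(t, s) = s + (s + 0*(-1)) = s + (s + 0) = s + s = 2*s)
H = -54 (H = 9*(-6) = -54)
H*((90 - m(-11, 3)) + D) = -54*((90 - 2*3) - 230) = -54*((90 - 1*6) - 230) = -54*((90 - 6) - 230) = -54*(84 - 230) = -54*(-146) = 7884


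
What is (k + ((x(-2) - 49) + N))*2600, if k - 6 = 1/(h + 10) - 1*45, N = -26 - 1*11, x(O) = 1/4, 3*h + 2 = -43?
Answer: -324870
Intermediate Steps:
h = -15 (h = -⅔ + (⅓)*(-43) = -⅔ - 43/3 = -15)
x(O) = ¼
N = -37 (N = -26 - 11 = -37)
k = -196/5 (k = 6 + (1/(-15 + 10) - 1*45) = 6 + (1/(-5) - 45) = 6 + (-⅕ - 45) = 6 - 226/5 = -196/5 ≈ -39.200)
(k + ((x(-2) - 49) + N))*2600 = (-196/5 + ((¼ - 49) - 37))*2600 = (-196/5 + (-195/4 - 37))*2600 = (-196/5 - 343/4)*2600 = -2499/20*2600 = -324870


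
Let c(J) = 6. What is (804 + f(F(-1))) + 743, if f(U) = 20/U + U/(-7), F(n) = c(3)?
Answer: 32539/21 ≈ 1549.5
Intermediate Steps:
F(n) = 6
f(U) = 20/U - U/7 (f(U) = 20/U + U*(-1/7) = 20/U - U/7)
(804 + f(F(-1))) + 743 = (804 + (20/6 - 1/7*6)) + 743 = (804 + (20*(1/6) - 6/7)) + 743 = (804 + (10/3 - 6/7)) + 743 = (804 + 52/21) + 743 = 16936/21 + 743 = 32539/21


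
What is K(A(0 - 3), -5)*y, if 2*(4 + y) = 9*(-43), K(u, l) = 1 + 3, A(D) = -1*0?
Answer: -790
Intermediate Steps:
A(D) = 0
K(u, l) = 4
y = -395/2 (y = -4 + (9*(-43))/2 = -4 + (½)*(-387) = -4 - 387/2 = -395/2 ≈ -197.50)
K(A(0 - 3), -5)*y = 4*(-395/2) = -790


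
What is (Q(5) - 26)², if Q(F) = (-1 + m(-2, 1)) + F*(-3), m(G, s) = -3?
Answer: 2025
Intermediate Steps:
Q(F) = -4 - 3*F (Q(F) = (-1 - 3) + F*(-3) = -4 - 3*F)
(Q(5) - 26)² = ((-4 - 3*5) - 26)² = ((-4 - 15) - 26)² = (-19 - 26)² = (-45)² = 2025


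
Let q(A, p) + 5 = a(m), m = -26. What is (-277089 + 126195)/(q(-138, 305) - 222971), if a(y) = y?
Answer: 8383/12389 ≈ 0.67665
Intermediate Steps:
q(A, p) = -31 (q(A, p) = -5 - 26 = -31)
(-277089 + 126195)/(q(-138, 305) - 222971) = (-277089 + 126195)/(-31 - 222971) = -150894/(-223002) = -150894*(-1/223002) = 8383/12389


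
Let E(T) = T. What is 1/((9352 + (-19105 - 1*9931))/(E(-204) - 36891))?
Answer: 37095/19684 ≈ 1.8845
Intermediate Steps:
1/((9352 + (-19105 - 1*9931))/(E(-204) - 36891)) = 1/((9352 + (-19105 - 1*9931))/(-204 - 36891)) = 1/((9352 + (-19105 - 9931))/(-37095)) = 1/((9352 - 29036)*(-1/37095)) = 1/(-19684*(-1/37095)) = 1/(19684/37095) = 37095/19684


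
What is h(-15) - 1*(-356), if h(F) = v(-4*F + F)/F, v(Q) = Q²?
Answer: 221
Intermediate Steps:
h(F) = 9*F (h(F) = (-4*F + F)²/F = (-3*F)²/F = (9*F²)/F = 9*F)
h(-15) - 1*(-356) = 9*(-15) - 1*(-356) = -135 + 356 = 221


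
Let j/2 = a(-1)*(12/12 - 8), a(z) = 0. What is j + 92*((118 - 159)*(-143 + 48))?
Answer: 358340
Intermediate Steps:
j = 0 (j = 2*(0*(12/12 - 8)) = 2*(0*(12*(1/12) - 8)) = 2*(0*(1 - 8)) = 2*(0*(-7)) = 2*0 = 0)
j + 92*((118 - 159)*(-143 + 48)) = 0 + 92*((118 - 159)*(-143 + 48)) = 0 + 92*(-41*(-95)) = 0 + 92*3895 = 0 + 358340 = 358340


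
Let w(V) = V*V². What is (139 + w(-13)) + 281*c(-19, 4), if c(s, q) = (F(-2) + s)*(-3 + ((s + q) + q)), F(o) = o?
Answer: 80556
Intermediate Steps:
c(s, q) = (-2 + s)*(-3 + s + 2*q) (c(s, q) = (-2 + s)*(-3 + ((s + q) + q)) = (-2 + s)*(-3 + ((q + s) + q)) = (-2 + s)*(-3 + (s + 2*q)) = (-2 + s)*(-3 + s + 2*q))
w(V) = V³
(139 + w(-13)) + 281*c(-19, 4) = (139 + (-13)³) + 281*(6 + (-19)² - 5*(-19) - 4*4 + 2*4*(-19)) = (139 - 2197) + 281*(6 + 361 + 95 - 16 - 152) = -2058 + 281*294 = -2058 + 82614 = 80556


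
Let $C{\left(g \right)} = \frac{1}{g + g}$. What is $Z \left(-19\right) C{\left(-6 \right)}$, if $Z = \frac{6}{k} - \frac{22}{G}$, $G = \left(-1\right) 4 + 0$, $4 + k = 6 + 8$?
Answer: $\frac{1159}{120} \approx 9.6583$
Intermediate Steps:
$k = 10$ ($k = -4 + \left(6 + 8\right) = -4 + 14 = 10$)
$G = -4$ ($G = -4 + 0 = -4$)
$C{\left(g \right)} = \frac{1}{2 g}$
$Z = \frac{61}{10}$ ($Z = \frac{6}{10} - \frac{22}{-4} = 6 \cdot \frac{1}{10} - - \frac{11}{2} = \frac{3}{5} + \frac{11}{2} = \frac{61}{10} \approx 6.1$)
$Z \left(-19\right) C{\left(-6 \right)} = \frac{61}{10} \left(-19\right) \frac{1}{2 \left(-6\right)} = - \frac{1159 \cdot \frac{1}{2} \left(- \frac{1}{6}\right)}{10} = \left(- \frac{1159}{10}\right) \left(- \frac{1}{12}\right) = \frac{1159}{120}$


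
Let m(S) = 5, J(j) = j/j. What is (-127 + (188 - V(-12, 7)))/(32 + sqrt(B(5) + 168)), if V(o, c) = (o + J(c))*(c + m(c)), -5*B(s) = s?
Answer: 6176/857 - 193*sqrt(167)/857 ≈ 4.2963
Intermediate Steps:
B(s) = -s/5
J(j) = 1
V(o, c) = (1 + o)*(5 + c) (V(o, c) = (o + 1)*(c + 5) = (1 + o)*(5 + c))
(-127 + (188 - V(-12, 7)))/(32 + sqrt(B(5) + 168)) = (-127 + (188 - (5 + 7 + 5*(-12) + 7*(-12))))/(32 + sqrt(-1/5*5 + 168)) = (-127 + (188 - (5 + 7 - 60 - 84)))/(32 + sqrt(-1 + 168)) = (-127 + (188 - 1*(-132)))/(32 + sqrt(167)) = (-127 + (188 + 132))/(32 + sqrt(167)) = (-127 + 320)/(32 + sqrt(167)) = 193/(32 + sqrt(167))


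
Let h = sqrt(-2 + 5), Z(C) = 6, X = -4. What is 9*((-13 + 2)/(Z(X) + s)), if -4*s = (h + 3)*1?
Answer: -1386/73 - 66*sqrt(3)/73 ≈ -20.552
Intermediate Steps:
h = sqrt(3) ≈ 1.7320
s = -3/4 - sqrt(3)/4 (s = -(sqrt(3) + 3)/4 = -(3 + sqrt(3))/4 = -3/4 - sqrt(3)/4 ≈ -1.1830)
9*((-13 + 2)/(Z(X) + s)) = 9*((-13 + 2)/(6 + (-3/4 - sqrt(3)/4))) = 9*(-11/(21/4 - sqrt(3)/4)) = -99/(21/4 - sqrt(3)/4)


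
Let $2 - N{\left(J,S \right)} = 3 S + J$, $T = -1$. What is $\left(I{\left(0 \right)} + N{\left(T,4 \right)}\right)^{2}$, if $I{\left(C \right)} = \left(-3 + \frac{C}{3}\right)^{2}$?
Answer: $0$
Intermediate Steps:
$N{\left(J,S \right)} = 2 - J - 3 S$ ($N{\left(J,S \right)} = 2 - \left(3 S + J\right) = 2 - \left(J + 3 S\right) = 2 - J - 3 S$)
$I{\left(C \right)} = \left(-3 + \frac{C}{3}\right)^{2}$ ($I{\left(C \right)} = \left(-3 + C \frac{1}{3}\right)^{2} = \left(-3 + \frac{C}{3}\right)^{2}$)
$\left(I{\left(0 \right)} + N{\left(T,4 \right)}\right)^{2} = \left(\frac{\left(-9 + 0\right)^{2}}{9} - 9\right)^{2} = \left(\frac{\left(-9\right)^{2}}{9} + \left(2 + 1 - 12\right)\right)^{2} = \left(\frac{1}{9} \cdot 81 - 9\right)^{2} = \left(9 - 9\right)^{2} = 0^{2} = 0$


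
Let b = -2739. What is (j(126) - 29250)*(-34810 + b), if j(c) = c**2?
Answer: 502180326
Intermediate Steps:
(j(126) - 29250)*(-34810 + b) = (126**2 - 29250)*(-34810 - 2739) = (15876 - 29250)*(-37549) = -13374*(-37549) = 502180326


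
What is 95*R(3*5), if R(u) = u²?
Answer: 21375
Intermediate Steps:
95*R(3*5) = 95*(3*5)² = 95*15² = 95*225 = 21375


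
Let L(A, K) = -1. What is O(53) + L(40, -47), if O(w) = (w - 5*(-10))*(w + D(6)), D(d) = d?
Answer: 6076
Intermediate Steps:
O(w) = (6 + w)*(50 + w) (O(w) = (w - 5*(-10))*(w + 6) = (w + 50)*(6 + w) = (50 + w)*(6 + w) = (6 + w)*(50 + w))
O(53) + L(40, -47) = (300 + 53**2 + 56*53) - 1 = (300 + 2809 + 2968) - 1 = 6077 - 1 = 6076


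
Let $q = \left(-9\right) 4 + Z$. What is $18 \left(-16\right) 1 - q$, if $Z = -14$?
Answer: $-238$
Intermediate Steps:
$q = -50$ ($q = \left(-9\right) 4 - 14 = -36 - 14 = -50$)
$18 \left(-16\right) 1 - q = 18 \left(-16\right) 1 - -50 = \left(-288\right) 1 + 50 = -288 + 50 = -238$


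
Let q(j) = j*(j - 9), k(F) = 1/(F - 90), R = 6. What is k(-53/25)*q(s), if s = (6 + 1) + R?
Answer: -1300/2303 ≈ -0.56448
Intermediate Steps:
k(F) = 1/(-90 + F)
s = 13 (s = (6 + 1) + 6 = 7 + 6 = 13)
q(j) = j*(-9 + j)
k(-53/25)*q(s) = (13*(-9 + 13))/(-90 - 53/25) = (13*4)/(-90 - 53*1/25) = 52/(-90 - 53/25) = 52/(-2303/25) = -25/2303*52 = -1300/2303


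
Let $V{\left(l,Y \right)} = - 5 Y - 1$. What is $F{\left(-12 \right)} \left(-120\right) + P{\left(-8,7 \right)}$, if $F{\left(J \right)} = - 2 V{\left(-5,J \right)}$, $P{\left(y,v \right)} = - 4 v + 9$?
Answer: $14141$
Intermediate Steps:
$V{\left(l,Y \right)} = -1 - 5 Y$
$P{\left(y,v \right)} = 9 - 4 v$
$F{\left(J \right)} = 2 + 10 J$ ($F{\left(J \right)} = - 2 \left(-1 - 5 J\right) = 2 + 10 J$)
$F{\left(-12 \right)} \left(-120\right) + P{\left(-8,7 \right)} = \left(2 + 10 \left(-12\right)\right) \left(-120\right) + \left(9 - 28\right) = \left(2 - 120\right) \left(-120\right) + \left(9 - 28\right) = \left(-118\right) \left(-120\right) - 19 = 14160 - 19 = 14141$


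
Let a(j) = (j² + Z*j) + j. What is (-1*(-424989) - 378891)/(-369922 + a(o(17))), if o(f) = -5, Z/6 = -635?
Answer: -23049/175426 ≈ -0.13139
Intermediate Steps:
Z = -3810 (Z = 6*(-635) = -3810)
a(j) = j² - 3809*j (a(j) = (j² - 3810*j) + j = j² - 3809*j)
(-1*(-424989) - 378891)/(-369922 + a(o(17))) = (-1*(-424989) - 378891)/(-369922 - 5*(-3809 - 5)) = (424989 - 378891)/(-369922 - 5*(-3814)) = 46098/(-369922 + 19070) = 46098/(-350852) = 46098*(-1/350852) = -23049/175426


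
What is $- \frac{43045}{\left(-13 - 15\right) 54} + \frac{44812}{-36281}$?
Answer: $\frac{213422843}{7836696} \approx 27.234$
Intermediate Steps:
$- \frac{43045}{\left(-13 - 15\right) 54} + \frac{44812}{-36281} = - \frac{43045}{\left(-13 - 15\right) 54} + 44812 \left(- \frac{1}{36281}\right) = - \frac{43045}{\left(-28\right) 54} - \frac{44812}{36281} = - \frac{43045}{-1512} - \frac{44812}{36281} = \left(-43045\right) \left(- \frac{1}{1512}\right) - \frac{44812}{36281} = \frac{43045}{1512} - \frac{44812}{36281} = \frac{213422843}{7836696}$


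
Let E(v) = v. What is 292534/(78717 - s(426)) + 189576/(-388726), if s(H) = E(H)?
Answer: 49436738534/15216873633 ≈ 3.2488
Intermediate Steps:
s(H) = H
292534/(78717 - s(426)) + 189576/(-388726) = 292534/(78717 - 1*426) + 189576/(-388726) = 292534/(78717 - 426) + 189576*(-1/388726) = 292534/78291 - 94788/194363 = 49436738534/15216873633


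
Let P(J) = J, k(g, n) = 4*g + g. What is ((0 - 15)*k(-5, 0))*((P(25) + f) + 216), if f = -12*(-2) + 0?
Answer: 99375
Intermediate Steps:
k(g, n) = 5*g
f = 24 (f = 24 + 0 = 24)
((0 - 15)*k(-5, 0))*((P(25) + f) + 216) = ((0 - 15)*(5*(-5)))*((25 + 24) + 216) = (-15*(-25))*(49 + 216) = 375*265 = 99375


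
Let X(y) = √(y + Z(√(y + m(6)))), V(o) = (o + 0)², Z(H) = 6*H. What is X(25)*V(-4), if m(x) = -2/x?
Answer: 16*√(25 + 2*√222) ≈ 118.44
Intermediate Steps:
V(o) = o²
X(y) = √(y + 6*√(-⅓ + y)) (X(y) = √(y + 6*√(y - 2/6)) = √(y + 6*√(y - 2*⅙)) = √(y + 6*√(y - ⅓)) = √(y + 6*√(-⅓ + y)))
X(25)*V(-4) = √(25 + 2*√3*√(-1 + 3*25))*(-4)² = √(25 + 2*√3*√(-1 + 75))*16 = √(25 + 2*√3*√74)*16 = √(25 + 2*√222)*16 = 16*√(25 + 2*√222)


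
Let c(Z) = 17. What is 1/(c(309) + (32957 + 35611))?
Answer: 1/68585 ≈ 1.4580e-5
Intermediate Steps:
1/(c(309) + (32957 + 35611)) = 1/(17 + (32957 + 35611)) = 1/(17 + 68568) = 1/68585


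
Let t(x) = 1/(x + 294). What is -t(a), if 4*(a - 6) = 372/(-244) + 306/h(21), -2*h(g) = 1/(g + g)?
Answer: 244/1494837 ≈ 0.00016323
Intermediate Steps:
h(g) = -1/(4*g) (h(g) = -1/(2*(g + g)) = -1/(2*g)/2 = -1/(4*g))
a = -1566573/244 (a = 6 + (372/(-244) + 306/((-¼/21)))/4 = 6 + (372*(-1/244) + 306/((-¼*1/21)))/4 = 6 + (-93/61 + 306/(-1/84))/4 = 6 + (-93/61 + 306*(-84))/4 = 6 + (-93/61 - 25704)/4 = 6 + (¼)*(-1568037/61) = 6 - 1568037/244 = -1566573/244 ≈ -6420.4)
t(x) = 1/(294 + x)
-t(a) = -1/(294 - 1566573/244) = -1/(-1494837/244) = -1*(-244/1494837) = 244/1494837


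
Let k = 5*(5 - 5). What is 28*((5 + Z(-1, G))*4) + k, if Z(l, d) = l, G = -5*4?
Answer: 448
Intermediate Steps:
G = -20
k = 0 (k = 5*0 = 0)
28*((5 + Z(-1, G))*4) + k = 28*((5 - 1)*4) + 0 = 28*(4*4) + 0 = 28*16 + 0 = 448 + 0 = 448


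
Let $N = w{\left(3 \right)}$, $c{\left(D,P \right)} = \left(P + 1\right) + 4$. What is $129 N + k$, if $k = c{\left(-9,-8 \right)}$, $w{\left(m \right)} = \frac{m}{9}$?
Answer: $40$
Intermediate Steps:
$c{\left(D,P \right)} = 5 + P$ ($c{\left(D,P \right)} = \left(1 + P\right) + 4 = 5 + P$)
$w{\left(m \right)} = \frac{m}{9}$ ($w{\left(m \right)} = m \frac{1}{9} = \frac{m}{9}$)
$N = \frac{1}{3}$ ($N = \frac{1}{9} \cdot 3 = \frac{1}{3} \approx 0.33333$)
$k = -3$ ($k = 5 - 8 = -3$)
$129 N + k = 129 \cdot \frac{1}{3} - 3 = 43 - 3 = 40$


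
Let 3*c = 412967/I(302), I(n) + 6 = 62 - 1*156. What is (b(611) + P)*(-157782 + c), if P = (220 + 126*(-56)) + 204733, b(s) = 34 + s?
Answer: -4739948723657/150 ≈ -3.1600e+10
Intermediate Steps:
I(n) = -100 (I(n) = -6 + (62 - 1*156) = -6 + (62 - 156) = -6 - 94 = -100)
P = 197897 (P = (220 - 7056) + 204733 = -6836 + 204733 = 197897)
c = -412967/300 (c = (412967/(-100))/3 = (412967*(-1/100))/3 = (⅓)*(-412967/100) = -412967/300 ≈ -1376.6)
(b(611) + P)*(-157782 + c) = ((34 + 611) + 197897)*(-157782 - 412967/300) = (645 + 197897)*(-47747567/300) = 198542*(-47747567/300) = -4739948723657/150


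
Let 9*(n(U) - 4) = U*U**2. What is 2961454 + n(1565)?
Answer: 3859690247/9 ≈ 4.2885e+8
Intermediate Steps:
n(U) = 4 + U**3/9 (n(U) = 4 + (U*U**2)/9 = 4 + U**3/9)
2961454 + n(1565) = 2961454 + (4 + (1/9)*1565**3) = 2961454 + (4 + (1/9)*3833037125) = 2961454 + (4 + 3833037125/9) = 2961454 + 3833037161/9 = 3859690247/9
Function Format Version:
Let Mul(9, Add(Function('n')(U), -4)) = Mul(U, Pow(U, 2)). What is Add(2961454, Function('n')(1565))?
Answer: Rational(3859690247, 9) ≈ 4.2885e+8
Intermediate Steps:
Function('n')(U) = Add(4, Mul(Rational(1, 9), Pow(U, 3))) (Function('n')(U) = Add(4, Mul(Rational(1, 9), Mul(U, Pow(U, 2)))) = Add(4, Mul(Rational(1, 9), Pow(U, 3))))
Add(2961454, Function('n')(1565)) = Add(2961454, Add(4, Mul(Rational(1, 9), Pow(1565, 3)))) = Add(2961454, Add(4, Mul(Rational(1, 9), 3833037125))) = Add(2961454, Add(4, Rational(3833037125, 9))) = Add(2961454, Rational(3833037161, 9)) = Rational(3859690247, 9)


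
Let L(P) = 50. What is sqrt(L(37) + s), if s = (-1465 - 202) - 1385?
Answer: I*sqrt(3002) ≈ 54.791*I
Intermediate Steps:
s = -3052 (s = -1667 - 1385 = -3052)
sqrt(L(37) + s) = sqrt(50 - 3052) = sqrt(-3002) = I*sqrt(3002)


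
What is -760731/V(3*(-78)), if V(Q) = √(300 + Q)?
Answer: -253577*√66/22 ≈ -93640.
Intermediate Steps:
-760731/V(3*(-78)) = -760731/√(300 + 3*(-78)) = -760731/√(300 - 234) = -760731*√66/66 = -253577*√66/22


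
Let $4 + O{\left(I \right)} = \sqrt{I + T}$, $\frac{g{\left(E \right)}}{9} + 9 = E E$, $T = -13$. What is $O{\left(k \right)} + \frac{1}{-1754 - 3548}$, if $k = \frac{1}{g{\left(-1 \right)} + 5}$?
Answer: $- \frac{21209}{5302} + \frac{2 i \sqrt{14606}}{67} \approx -4.0002 + 3.6076 i$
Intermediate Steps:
$g{\left(E \right)} = -81 + 9 E^{2}$ ($g{\left(E \right)} = -81 + 9 E E = -81 + 9 E^{2}$)
$k = - \frac{1}{67}$ ($k = \frac{1}{\left(-81 + 9 \left(-1\right)^{2}\right) + 5} = \frac{1}{\left(-81 + 9 \cdot 1\right) + 5} = \frac{1}{\left(-81 + 9\right) + 5} = \frac{1}{-72 + 5} = \frac{1}{-67} = - \frac{1}{67} \approx -0.014925$)
$O{\left(I \right)} = -4 + \sqrt{-13 + I}$ ($O{\left(I \right)} = -4 + \sqrt{I - 13} = -4 + \sqrt{-13 + I}$)
$O{\left(k \right)} + \frac{1}{-1754 - 3548} = \left(-4 + \sqrt{-13 - \frac{1}{67}}\right) + \frac{1}{-1754 - 3548} = \left(-4 + \sqrt{- \frac{872}{67}}\right) + \frac{1}{-5302} = \left(-4 + \frac{2 i \sqrt{14606}}{67}\right) - \frac{1}{5302} = - \frac{21209}{5302} + \frac{2 i \sqrt{14606}}{67}$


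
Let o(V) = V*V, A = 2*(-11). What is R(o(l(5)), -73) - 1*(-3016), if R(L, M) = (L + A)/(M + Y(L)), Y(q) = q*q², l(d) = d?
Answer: 15634945/5184 ≈ 3016.0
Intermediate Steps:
A = -22
Y(q) = q³
o(V) = V²
R(L, M) = (-22 + L)/(M + L³) (R(L, M) = (L - 22)/(M + L³) = (-22 + L)/(M + L³))
R(o(l(5)), -73) - 1*(-3016) = (-22 + 5²)/(-73 + (5²)³) - 1*(-3016) = (-22 + 25)/(-73 + 25³) + 3016 = 3/(-73 + 15625) + 3016 = 3/15552 + 3016 = (1/15552)*3 + 3016 = 1/5184 + 3016 = 15634945/5184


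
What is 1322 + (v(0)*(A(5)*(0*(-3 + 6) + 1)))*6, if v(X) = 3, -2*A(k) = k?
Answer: 1277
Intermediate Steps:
A(k) = -k/2
1322 + (v(0)*(A(5)*(0*(-3 + 6) + 1)))*6 = 1322 + (3*((-½*5)*(0*(-3 + 6) + 1)))*6 = 1322 + (3*(-5*(0*3 + 1)/2))*6 = 1322 + (3*(-5*(0 + 1)/2))*6 = 1322 + (3*(-5/2*1))*6 = 1322 + (3*(-5/2))*6 = 1322 - 15/2*6 = 1322 - 45 = 1277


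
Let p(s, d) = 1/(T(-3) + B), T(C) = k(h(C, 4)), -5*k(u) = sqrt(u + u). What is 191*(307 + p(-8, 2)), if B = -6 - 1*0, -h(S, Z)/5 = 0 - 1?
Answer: 5215828/89 + 191*sqrt(10)/178 ≈ 58608.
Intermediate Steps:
h(S, Z) = 5 (h(S, Z) = -5*(0 - 1) = -5*(-1) = 5)
k(u) = -sqrt(2)*sqrt(u)/5 (k(u) = -sqrt(u + u)/5 = -sqrt(2)*sqrt(u)/5)
B = -6 (B = -6 + 0 = -6)
T(C) = -sqrt(10)/5 (T(C) = -sqrt(2)*sqrt(5)/5 = -sqrt(10)/5)
p(s, d) = 1/(-6 - sqrt(10)/5) (p(s, d) = 1/(-sqrt(10)/5 - 6) = 1/(-6 - sqrt(10)/5))
191*(307 + p(-8, 2)) = 191*(307 + (-15/89 + sqrt(10)/178)) = 191*(27308/89 + sqrt(10)/178) = 5215828/89 + 191*sqrt(10)/178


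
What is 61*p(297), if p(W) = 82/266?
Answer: 2501/133 ≈ 18.805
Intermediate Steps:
p(W) = 41/133 (p(W) = 82*(1/266) = 41/133)
61*p(297) = 61*(41/133) = 2501/133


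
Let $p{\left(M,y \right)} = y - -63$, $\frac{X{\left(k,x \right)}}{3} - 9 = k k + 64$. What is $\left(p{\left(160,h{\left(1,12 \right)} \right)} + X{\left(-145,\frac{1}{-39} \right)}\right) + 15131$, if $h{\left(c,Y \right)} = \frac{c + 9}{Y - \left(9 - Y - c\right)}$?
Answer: $\frac{627909}{8} \approx 78489.0$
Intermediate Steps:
$X{\left(k,x \right)} = 219 + 3 k^{2}$ ($X{\left(k,x \right)} = 27 + 3 \left(k k + 64\right) = 27 + 3 \left(k^{2} + 64\right) = 27 + 3 \left(64 + k^{2}\right) = 27 + \left(192 + 3 k^{2}\right) = 219 + 3 k^{2}$)
$h{\left(c,Y \right)} = \frac{9 + c}{-9 + c + 2 Y}$ ($h{\left(c,Y \right)} = \frac{9 + c}{Y - \left(9 - Y - c\right)} = \frac{9 + c}{Y + \left(-9 + Y + c\right)} = \frac{9 + c}{-9 + c + 2 Y}$)
$p{\left(M,y \right)} = 63 + y$ ($p{\left(M,y \right)} = y + 63 = 63 + y$)
$\left(p{\left(160,h{\left(1,12 \right)} \right)} + X{\left(-145,\frac{1}{-39} \right)}\right) + 15131 = \left(\left(63 + \frac{9 + 1}{-9 + 1 + 2 \cdot 12}\right) + \left(219 + 3 \left(-145\right)^{2}\right)\right) + 15131 = \left(\left(63 + \frac{1}{-9 + 1 + 24} \cdot 10\right) + \left(219 + 3 \cdot 21025\right)\right) + 15131 = \left(\left(63 + \frac{1}{16} \cdot 10\right) + \left(219 + 63075\right)\right) + 15131 = \left(\left(63 + \frac{1}{16} \cdot 10\right) + 63294\right) + 15131 = \left(\left(63 + \frac{5}{8}\right) + 63294\right) + 15131 = \left(\frac{509}{8} + 63294\right) + 15131 = \frac{506861}{8} + 15131 = \frac{627909}{8}$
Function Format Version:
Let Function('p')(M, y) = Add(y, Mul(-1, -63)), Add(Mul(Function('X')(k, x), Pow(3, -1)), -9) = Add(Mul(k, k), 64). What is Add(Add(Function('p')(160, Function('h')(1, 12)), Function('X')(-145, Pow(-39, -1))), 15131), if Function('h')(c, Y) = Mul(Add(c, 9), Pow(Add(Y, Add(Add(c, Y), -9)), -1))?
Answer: Rational(627909, 8) ≈ 78489.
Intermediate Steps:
Function('X')(k, x) = Add(219, Mul(3, Pow(k, 2))) (Function('X')(k, x) = Add(27, Mul(3, Add(Mul(k, k), 64))) = Add(27, Mul(3, Add(Pow(k, 2), 64))) = Add(27, Mul(3, Add(64, Pow(k, 2)))) = Add(27, Add(192, Mul(3, Pow(k, 2)))) = Add(219, Mul(3, Pow(k, 2))))
Function('h')(c, Y) = Mul(Pow(Add(-9, c, Mul(2, Y)), -1), Add(9, c)) (Function('h')(c, Y) = Mul(Add(9, c), Pow(Add(Y, Add(Add(Y, c), -9)), -1)) = Mul(Add(9, c), Pow(Add(Y, Add(-9, Y, c)), -1)) = Mul(Add(9, c), Pow(Add(-9, c, Mul(2, Y)), -1)) = Mul(Pow(Add(-9, c, Mul(2, Y)), -1), Add(9, c)))
Function('p')(M, y) = Add(63, y) (Function('p')(M, y) = Add(y, 63) = Add(63, y))
Add(Add(Function('p')(160, Function('h')(1, 12)), Function('X')(-145, Pow(-39, -1))), 15131) = Add(Add(Add(63, Mul(Pow(Add(-9, 1, Mul(2, 12)), -1), Add(9, 1))), Add(219, Mul(3, Pow(-145, 2)))), 15131) = Add(Add(Add(63, Mul(Pow(Add(-9, 1, 24), -1), 10)), Add(219, Mul(3, 21025))), 15131) = Add(Add(Add(63, Mul(Pow(16, -1), 10)), Add(219, 63075)), 15131) = Add(Add(Add(63, Mul(Rational(1, 16), 10)), 63294), 15131) = Add(Add(Add(63, Rational(5, 8)), 63294), 15131) = Add(Add(Rational(509, 8), 63294), 15131) = Add(Rational(506861, 8), 15131) = Rational(627909, 8)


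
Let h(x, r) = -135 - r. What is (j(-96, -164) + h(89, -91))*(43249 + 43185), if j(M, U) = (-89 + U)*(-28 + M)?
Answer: 2707804352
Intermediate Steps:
(j(-96, -164) + h(89, -91))*(43249 + 43185) = ((2492 - 89*(-96) - 28*(-164) - 96*(-164)) + (-135 - 1*(-91)))*(43249 + 43185) = ((2492 + 8544 + 4592 + 15744) + (-135 + 91))*86434 = (31372 - 44)*86434 = 31328*86434 = 2707804352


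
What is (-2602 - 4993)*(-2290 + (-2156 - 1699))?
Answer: 46671275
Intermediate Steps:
(-2602 - 4993)*(-2290 + (-2156 - 1699)) = -7595*(-2290 - 3855) = -7595*(-6145) = 46671275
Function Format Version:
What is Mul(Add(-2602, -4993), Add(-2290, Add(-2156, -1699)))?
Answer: 46671275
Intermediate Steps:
Mul(Add(-2602, -4993), Add(-2290, Add(-2156, -1699))) = Mul(-7595, Add(-2290, -3855)) = Mul(-7595, -6145) = 46671275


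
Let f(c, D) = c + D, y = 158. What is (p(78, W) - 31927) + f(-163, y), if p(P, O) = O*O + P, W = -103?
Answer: -21245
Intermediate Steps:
p(P, O) = P + O**2 (p(P, O) = O**2 + P = P + O**2)
f(c, D) = D + c
(p(78, W) - 31927) + f(-163, y) = ((78 + (-103)**2) - 31927) + (158 - 163) = ((78 + 10609) - 31927) - 5 = (10687 - 31927) - 5 = -21240 - 5 = -21245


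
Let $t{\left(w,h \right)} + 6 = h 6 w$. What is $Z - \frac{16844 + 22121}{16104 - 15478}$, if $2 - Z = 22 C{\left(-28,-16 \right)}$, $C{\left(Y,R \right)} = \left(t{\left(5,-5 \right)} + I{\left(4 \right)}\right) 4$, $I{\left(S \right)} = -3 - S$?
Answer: $\frac{8941631}{626} \approx 14284.0$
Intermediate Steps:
$t{\left(w,h \right)} = -6 + 6 h w$ ($t{\left(w,h \right)} = -6 + h 6 w = -6 + 6 h w$)
$C{\left(Y,R \right)} = -652$ ($C{\left(Y,R \right)} = \left(\left(-6 + 6 \left(-5\right) 5\right) - 7\right) 4 = \left(\left(-6 - 150\right) - 7\right) 4 = \left(-156 - 7\right) 4 = \left(-163\right) 4 = -652$)
$Z = 14346$ ($Z = 2 - 22 \left(-652\right) = 2 - -14344 = 2 + 14344 = 14346$)
$Z - \frac{16844 + 22121}{16104 - 15478} = 14346 - \frac{16844 + 22121}{16104 - 15478} = 14346 - \frac{38965}{626} = \frac{8941631}{626}$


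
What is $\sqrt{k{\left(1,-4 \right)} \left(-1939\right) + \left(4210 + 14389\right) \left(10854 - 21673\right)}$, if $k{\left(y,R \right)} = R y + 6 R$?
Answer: $i \sqrt{201168289} \approx 14183.0 i$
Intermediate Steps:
$k{\left(y,R \right)} = 6 R + R y$
$\sqrt{k{\left(1,-4 \right)} \left(-1939\right) + \left(4210 + 14389\right) \left(10854 - 21673\right)} = \sqrt{- 4 \left(6 + 1\right) \left(-1939\right) + \left(4210 + 14389\right) \left(10854 - 21673\right)} = \sqrt{\left(-4\right) 7 \left(-1939\right) + 18599 \left(-10819\right)} = \sqrt{\left(-28\right) \left(-1939\right) - 201222581} = \sqrt{54292 - 201222581} = \sqrt{-201168289} = i \sqrt{201168289}$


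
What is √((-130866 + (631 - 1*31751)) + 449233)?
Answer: 23*√543 ≈ 535.95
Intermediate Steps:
√((-130866 + (631 - 1*31751)) + 449233) = √((-130866 + (631 - 31751)) + 449233) = √((-130866 - 31120) + 449233) = √(-161986 + 449233) = √287247 = 23*√543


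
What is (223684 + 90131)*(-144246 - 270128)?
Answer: -130036776810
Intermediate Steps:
(223684 + 90131)*(-144246 - 270128) = 313815*(-414374) = -130036776810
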